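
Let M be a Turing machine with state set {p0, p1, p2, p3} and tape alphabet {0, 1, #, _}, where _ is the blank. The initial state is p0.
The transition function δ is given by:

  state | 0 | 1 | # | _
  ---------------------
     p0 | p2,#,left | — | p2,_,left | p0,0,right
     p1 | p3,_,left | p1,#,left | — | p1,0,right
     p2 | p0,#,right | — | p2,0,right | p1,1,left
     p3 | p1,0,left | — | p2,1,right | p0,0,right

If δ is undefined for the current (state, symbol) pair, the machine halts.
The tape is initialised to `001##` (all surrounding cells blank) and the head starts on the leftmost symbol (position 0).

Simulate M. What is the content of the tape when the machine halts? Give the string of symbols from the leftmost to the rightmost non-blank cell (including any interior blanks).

state=p0 head=0 tape=___[0]01##   (p0,0)→(p2,#,left)
state=p2 head=-1 tape=__[_]#01##   (p2,_)→(p1,1,left)
state=p1 head=-2 tape=_[_]1#01##   (p1,_)→(p1,0,right)
state=p1 head=-1 tape=_0[1]#01##   (p1,1)→(p1,#,left)
state=p1 head=-2 tape=_[0]##01##   (p1,0)→(p3,_,left)
state=p3 head=-3 tape=[_]_##01##   (p3,_)→(p0,0,right)
state=p0 head=-2 tape=0[_]##01##   (p0,_)→(p0,0,right)
state=p0 head=-1 tape=00[#]#01##   (p0,#)→(p2,_,left)
state=p2 head=-2 tape=0[0]_#01##   (p2,0)→(p0,#,right)
state=p0 head=-1 tape=0#[_]#01##   (p0,_)→(p0,0,right)
state=p0 head=0 tape=0#0[#]01##   (p0,#)→(p2,_,left)
state=p2 head=-1 tape=0#[0]_01##   (p2,0)→(p0,#,right)
state=p0 head=0 tape=0##[_]01##   (p0,_)→(p0,0,right)
state=p0 head=1 tape=0##0[0]1##   (p0,0)→(p2,#,left)
state=p2 head=0 tape=0##[0]#1##   (p2,0)→(p0,#,right)
state=p0 head=1 tape=0###[#]1##   (p0,#)→(p2,_,left)
state=p2 head=0 tape=0##[#]_1##   (p2,#)→(p2,0,right)
state=p2 head=1 tape=0##0[_]1##   (p2,_)→(p1,1,left)
state=p1 head=0 tape=0##[0]11##   (p1,0)→(p3,_,left)
state=p3 head=-1 tape=0#[#]_11##   (p3,#)→(p2,1,right)
state=p2 head=0 tape=0#1[_]11##   (p2,_)→(p1,1,left)
state=p1 head=-1 tape=0#[1]111##   (p1,1)→(p1,#,left)
state=p1 head=-2 tape=0[#]#111##
The non-blank tape span at halt is 0##111##.

0##111##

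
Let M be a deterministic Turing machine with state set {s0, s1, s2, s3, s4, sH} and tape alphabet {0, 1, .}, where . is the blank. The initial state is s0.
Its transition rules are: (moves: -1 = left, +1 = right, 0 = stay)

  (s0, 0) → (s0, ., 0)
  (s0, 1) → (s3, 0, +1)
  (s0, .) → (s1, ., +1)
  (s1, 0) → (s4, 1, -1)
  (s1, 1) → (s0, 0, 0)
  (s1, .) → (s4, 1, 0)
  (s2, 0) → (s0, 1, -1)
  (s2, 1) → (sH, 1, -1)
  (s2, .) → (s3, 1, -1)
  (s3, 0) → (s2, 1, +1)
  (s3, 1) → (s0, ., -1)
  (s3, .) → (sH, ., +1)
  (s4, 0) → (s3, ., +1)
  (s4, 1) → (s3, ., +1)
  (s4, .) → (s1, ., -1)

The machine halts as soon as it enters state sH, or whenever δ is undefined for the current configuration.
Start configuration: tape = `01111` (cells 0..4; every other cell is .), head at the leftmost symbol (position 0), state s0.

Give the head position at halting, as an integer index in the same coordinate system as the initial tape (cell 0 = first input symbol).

s0 | [0]1111...   read 0 → write ., move 0, go to s0
s0 | [.]1111...   read . → write ., move +1, go to s1
s1 | .[1]111...   read 1 → write 0, move 0, go to s0
s0 | .[0]111...   read 0 → write ., move 0, go to s0
s0 | .[.]111...   read . → write ., move +1, go to s1
s1 | ..[1]11...   read 1 → write 0, move 0, go to s0
s0 | ..[0]11...   read 0 → write ., move 0, go to s0
s0 | ..[.]11...   read . → write ., move +1, go to s1
s1 | ...[1]1...   read 1 → write 0, move 0, go to s0
s0 | ...[0]1...   read 0 → write ., move 0, go to s0
s0 | ...[.]1...   read . → write ., move +1, go to s1
s1 | ....[1]...   read 1 → write 0, move 0, go to s0
s0 | ....[0]...   read 0 → write ., move 0, go to s0
s0 | ....[.]...   read . → write ., move +1, go to s1
s1 | .....[.]..   read . → write 1, move 0, go to s4
s4 | .....[1]..   read 1 → write ., move +1, go to s3
s3 | ......[.].   read . → write ., move +1, go to sH
sH | .......[.]
At halt the head is at cell 7.

7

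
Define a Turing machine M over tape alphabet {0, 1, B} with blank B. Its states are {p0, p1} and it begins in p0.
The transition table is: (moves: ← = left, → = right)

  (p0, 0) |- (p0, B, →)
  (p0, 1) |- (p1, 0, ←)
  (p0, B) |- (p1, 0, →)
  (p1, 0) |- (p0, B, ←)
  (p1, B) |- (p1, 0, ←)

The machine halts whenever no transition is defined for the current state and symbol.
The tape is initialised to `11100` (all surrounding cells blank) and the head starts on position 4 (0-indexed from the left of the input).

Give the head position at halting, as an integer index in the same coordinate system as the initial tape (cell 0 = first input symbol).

1

p0 | 1110[0]BBB   read 0 → write B, move →, go to p0
p0 | 1110B[B]BB   read B → write 0, move →, go to p1
p1 | 1110B0[B]B   read B → write 0, move ←, go to p1
p1 | 1110B[0]0B   read 0 → write B, move ←, go to p0
p0 | 1110[B]B0B   read B → write 0, move →, go to p1
p1 | 11100[B]0B   read B → write 0, move ←, go to p1
p1 | 1110[0]00B   read 0 → write B, move ←, go to p0
p0 | 111[0]B00B   read 0 → write B, move →, go to p0
p0 | 111B[B]00B   read B → write 0, move →, go to p1
p1 | 111B0[0]0B   read 0 → write B, move ←, go to p0
p0 | 111B[0]B0B   read 0 → write B, move →, go to p0
p0 | 111BB[B]0B   read B → write 0, move →, go to p1
p1 | 111BB0[0]B   read 0 → write B, move ←, go to p0
p0 | 111BB[0]BB   read 0 → write B, move →, go to p0
p0 | 111BBB[B]B   read B → write 0, move →, go to p1
p1 | 111BBB0[B]   read B → write 0, move ←, go to p1
p1 | 111BBB[0]0   read 0 → write B, move ←, go to p0
p0 | 111BB[B]B0   read B → write 0, move →, go to p1
p1 | 111BB0[B]0   read B → write 0, move ←, go to p1
p1 | 111BB[0]00   read 0 → write B, move ←, go to p0
p0 | 111B[B]B00   read B → write 0, move →, go to p1
p1 | 111B0[B]00   read B → write 0, move ←, go to p1
p1 | 111B[0]000   read 0 → write B, move ←, go to p0
p0 | 111[B]B000   read B → write 0, move →, go to p1
p1 | 1110[B]000   read B → write 0, move ←, go to p1
p1 | 111[0]0000   read 0 → write B, move ←, go to p0
p0 | 11[1]B0000   read 1 → write 0, move ←, go to p1
p1 | 1[1]0B0000
At halt the head is at cell 1.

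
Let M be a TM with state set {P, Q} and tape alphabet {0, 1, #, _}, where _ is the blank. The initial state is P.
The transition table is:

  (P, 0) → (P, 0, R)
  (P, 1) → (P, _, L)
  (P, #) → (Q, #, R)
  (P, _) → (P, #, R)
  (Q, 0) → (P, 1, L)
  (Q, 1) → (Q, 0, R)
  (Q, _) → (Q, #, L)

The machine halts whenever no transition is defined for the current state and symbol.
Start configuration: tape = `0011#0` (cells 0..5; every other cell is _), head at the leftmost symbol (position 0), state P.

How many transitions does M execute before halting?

8

state=P head=0 tape=[0]011#0   (P,0)→(P,0,R)
state=P head=1 tape=0[0]11#0   (P,0)→(P,0,R)
state=P head=2 tape=00[1]1#0   (P,1)→(P,_,L)
state=P head=1 tape=0[0]_1#0   (P,0)→(P,0,R)
state=P head=2 tape=00[_]1#0   (P,_)→(P,#,R)
state=P head=3 tape=00#[1]#0   (P,1)→(P,_,L)
state=P head=2 tape=00[#]_#0   (P,#)→(Q,#,R)
state=Q head=3 tape=00#[_]#0   (Q,_)→(Q,#,L)
state=Q head=2 tape=00[#]##0
M halts after 8 transitions.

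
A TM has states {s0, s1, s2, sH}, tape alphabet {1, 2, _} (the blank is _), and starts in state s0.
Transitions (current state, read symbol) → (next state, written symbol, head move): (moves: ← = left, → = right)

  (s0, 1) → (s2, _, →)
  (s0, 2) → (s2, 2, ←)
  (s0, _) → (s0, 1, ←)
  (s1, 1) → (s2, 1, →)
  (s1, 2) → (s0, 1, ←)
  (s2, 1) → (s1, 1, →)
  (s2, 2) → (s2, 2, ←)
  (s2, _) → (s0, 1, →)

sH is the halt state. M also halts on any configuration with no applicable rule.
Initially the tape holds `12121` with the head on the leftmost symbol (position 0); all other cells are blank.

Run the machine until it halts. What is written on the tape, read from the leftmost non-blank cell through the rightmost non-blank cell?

state=s0 head=0 tape=[1]2121___   (s0,1)→(s2,_,→)
state=s2 head=1 tape=_[2]121___   (s2,2)→(s2,2,←)
state=s2 head=0 tape=[_]2121___   (s2,_)→(s0,1,→)
state=s0 head=1 tape=1[2]121___   (s0,2)→(s2,2,←)
state=s2 head=0 tape=[1]2121___   (s2,1)→(s1,1,→)
state=s1 head=1 tape=1[2]121___   (s1,2)→(s0,1,←)
state=s0 head=0 tape=[1]1121___   (s0,1)→(s2,_,→)
state=s2 head=1 tape=_[1]121___   (s2,1)→(s1,1,→)
state=s1 head=2 tape=_1[1]21___   (s1,1)→(s2,1,→)
state=s2 head=3 tape=_11[2]1___   (s2,2)→(s2,2,←)
state=s2 head=2 tape=_1[1]21___   (s2,1)→(s1,1,→)
state=s1 head=3 tape=_11[2]1___   (s1,2)→(s0,1,←)
state=s0 head=2 tape=_1[1]11___   (s0,1)→(s2,_,→)
state=s2 head=3 tape=_1_[1]1___   (s2,1)→(s1,1,→)
state=s1 head=4 tape=_1_1[1]___   (s1,1)→(s2,1,→)
state=s2 head=5 tape=_1_11[_]__   (s2,_)→(s0,1,→)
state=s0 head=6 tape=_1_111[_]_   (s0,_)→(s0,1,←)
state=s0 head=5 tape=_1_11[1]1_   (s0,1)→(s2,_,→)
state=s2 head=6 tape=_1_11_[1]_   (s2,1)→(s1,1,→)
state=s1 head=7 tape=_1_11_1[_]
The non-blank tape span at halt is 1_11_1.

1_11_1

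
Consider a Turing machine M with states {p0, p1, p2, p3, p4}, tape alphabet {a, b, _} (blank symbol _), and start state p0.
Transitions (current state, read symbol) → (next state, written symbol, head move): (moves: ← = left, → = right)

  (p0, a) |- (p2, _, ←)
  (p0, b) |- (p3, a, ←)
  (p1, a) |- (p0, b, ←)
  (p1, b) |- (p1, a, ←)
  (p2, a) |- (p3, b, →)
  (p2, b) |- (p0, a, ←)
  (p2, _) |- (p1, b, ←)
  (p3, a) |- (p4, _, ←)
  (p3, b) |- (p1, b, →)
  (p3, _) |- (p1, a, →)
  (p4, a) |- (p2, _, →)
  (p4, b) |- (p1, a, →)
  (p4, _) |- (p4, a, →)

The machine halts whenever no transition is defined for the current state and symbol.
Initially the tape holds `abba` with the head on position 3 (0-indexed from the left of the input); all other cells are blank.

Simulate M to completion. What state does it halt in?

p0 | _abb[a]_   read a → write _, move ←, go to p2
p2 | _ab[b]__   read b → write a, move ←, go to p0
p0 | _a[b]a__   read b → write a, move ←, go to p3
p3 | _[a]aa__   read a → write _, move ←, go to p4
p4 | [_]_aa__   read _ → write a, move →, go to p4
p4 | a[_]aa__   read _ → write a, move →, go to p4
p4 | aa[a]a__   read a → write _, move →, go to p2
p2 | aa_[a]__   read a → write b, move →, go to p3
p3 | aa_b[_]_   read _ → write a, move →, go to p1
p1 | aa_ba[_]
No transition is defined for (p1, _); M halts in state p1.

p1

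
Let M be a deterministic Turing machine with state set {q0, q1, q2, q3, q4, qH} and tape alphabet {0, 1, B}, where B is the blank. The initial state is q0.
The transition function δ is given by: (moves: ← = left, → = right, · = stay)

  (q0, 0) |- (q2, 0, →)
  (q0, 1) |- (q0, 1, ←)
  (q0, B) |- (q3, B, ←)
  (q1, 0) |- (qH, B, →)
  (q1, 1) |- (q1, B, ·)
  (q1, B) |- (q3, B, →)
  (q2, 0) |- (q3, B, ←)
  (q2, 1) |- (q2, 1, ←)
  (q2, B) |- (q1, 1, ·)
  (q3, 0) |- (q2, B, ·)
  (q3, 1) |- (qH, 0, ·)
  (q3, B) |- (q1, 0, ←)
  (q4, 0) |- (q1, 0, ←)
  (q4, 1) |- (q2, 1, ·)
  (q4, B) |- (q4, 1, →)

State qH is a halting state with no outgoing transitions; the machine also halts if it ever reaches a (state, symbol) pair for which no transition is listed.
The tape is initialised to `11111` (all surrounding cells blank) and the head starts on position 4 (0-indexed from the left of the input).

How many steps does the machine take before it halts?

state=q0 head=4 tape=BBB1111[1]   (q0,1)→(q0,1,←)
state=q0 head=3 tape=BBB111[1]1   (q0,1)→(q0,1,←)
state=q0 head=2 tape=BBB11[1]11   (q0,1)→(q0,1,←)
state=q0 head=1 tape=BBB1[1]111   (q0,1)→(q0,1,←)
state=q0 head=0 tape=BBB[1]1111   (q0,1)→(q0,1,←)
state=q0 head=-1 tape=BB[B]11111   (q0,B)→(q3,B,←)
state=q3 head=-2 tape=B[B]B11111   (q3,B)→(q1,0,←)
state=q1 head=-3 tape=[B]0B11111   (q1,B)→(q3,B,→)
state=q3 head=-2 tape=B[0]B11111   (q3,0)→(q2,B,·)
state=q2 head=-2 tape=B[B]B11111   (q2,B)→(q1,1,·)
state=q1 head=-2 tape=B[1]B11111   (q1,1)→(q1,B,·)
state=q1 head=-2 tape=B[B]B11111   (q1,B)→(q3,B,→)
state=q3 head=-1 tape=BB[B]11111   (q3,B)→(q1,0,←)
state=q1 head=-2 tape=B[B]011111   (q1,B)→(q3,B,→)
state=q3 head=-1 tape=BB[0]11111   (q3,0)→(q2,B,·)
state=q2 head=-1 tape=BB[B]11111   (q2,B)→(q1,1,·)
state=q1 head=-1 tape=BB[1]11111   (q1,1)→(q1,B,·)
state=q1 head=-1 tape=BB[B]11111   (q1,B)→(q3,B,→)
state=q3 head=0 tape=BBB[1]1111   (q3,1)→(qH,0,·)
state=qH head=0 tape=BBB[0]1111
M halts after 19 transitions.

19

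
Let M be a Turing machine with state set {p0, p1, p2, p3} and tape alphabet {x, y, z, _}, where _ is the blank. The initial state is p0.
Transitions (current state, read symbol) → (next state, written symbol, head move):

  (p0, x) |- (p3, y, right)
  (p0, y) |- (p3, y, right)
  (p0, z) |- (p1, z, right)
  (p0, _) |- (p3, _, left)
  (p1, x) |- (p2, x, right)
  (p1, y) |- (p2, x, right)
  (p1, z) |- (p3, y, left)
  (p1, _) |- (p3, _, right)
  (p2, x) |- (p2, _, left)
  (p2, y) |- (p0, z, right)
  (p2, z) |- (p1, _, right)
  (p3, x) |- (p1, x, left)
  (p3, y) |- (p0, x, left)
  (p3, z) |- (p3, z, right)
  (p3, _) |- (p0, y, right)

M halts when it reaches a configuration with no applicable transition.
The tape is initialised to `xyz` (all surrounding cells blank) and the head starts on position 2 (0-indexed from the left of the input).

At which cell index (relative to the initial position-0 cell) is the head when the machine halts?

5

state=p0 head=2 tape=xy[z]____   (p0,z)→(p1,z,right)
state=p1 head=3 tape=xyz[_]___   (p1,_)→(p3,_,right)
state=p3 head=4 tape=xyz_[_]__   (p3,_)→(p0,y,right)
state=p0 head=5 tape=xyz_y[_]_   (p0,_)→(p3,_,left)
state=p3 head=4 tape=xyz_[y]__   (p3,y)→(p0,x,left)
state=p0 head=3 tape=xyz[_]x__   (p0,_)→(p3,_,left)
state=p3 head=2 tape=xy[z]_x__   (p3,z)→(p3,z,right)
state=p3 head=3 tape=xyz[_]x__   (p3,_)→(p0,y,right)
state=p0 head=4 tape=xyzy[x]__   (p0,x)→(p3,y,right)
state=p3 head=5 tape=xyzyy[_]_   (p3,_)→(p0,y,right)
state=p0 head=6 tape=xyzyyy[_]   (p0,_)→(p3,_,left)
state=p3 head=5 tape=xyzyy[y]_   (p3,y)→(p0,x,left)
state=p0 head=4 tape=xyzy[y]x_   (p0,y)→(p3,y,right)
state=p3 head=5 tape=xyzyy[x]_   (p3,x)→(p1,x,left)
state=p1 head=4 tape=xyzy[y]x_   (p1,y)→(p2,x,right)
state=p2 head=5 tape=xyzyx[x]_   (p2,x)→(p2,_,left)
state=p2 head=4 tape=xyzy[x]__   (p2,x)→(p2,_,left)
state=p2 head=3 tape=xyz[y]___   (p2,y)→(p0,z,right)
state=p0 head=4 tape=xyzz[_]__   (p0,_)→(p3,_,left)
state=p3 head=3 tape=xyz[z]___   (p3,z)→(p3,z,right)
state=p3 head=4 tape=xyzz[_]__   (p3,_)→(p0,y,right)
state=p0 head=5 tape=xyzzy[_]_   (p0,_)→(p3,_,left)
state=p3 head=4 tape=xyzz[y]__   (p3,y)→(p0,x,left)
state=p0 head=3 tape=xyz[z]x__   (p0,z)→(p1,z,right)
state=p1 head=4 tape=xyzz[x]__   (p1,x)→(p2,x,right)
state=p2 head=5 tape=xyzzx[_]_
At halt the head is at cell 5.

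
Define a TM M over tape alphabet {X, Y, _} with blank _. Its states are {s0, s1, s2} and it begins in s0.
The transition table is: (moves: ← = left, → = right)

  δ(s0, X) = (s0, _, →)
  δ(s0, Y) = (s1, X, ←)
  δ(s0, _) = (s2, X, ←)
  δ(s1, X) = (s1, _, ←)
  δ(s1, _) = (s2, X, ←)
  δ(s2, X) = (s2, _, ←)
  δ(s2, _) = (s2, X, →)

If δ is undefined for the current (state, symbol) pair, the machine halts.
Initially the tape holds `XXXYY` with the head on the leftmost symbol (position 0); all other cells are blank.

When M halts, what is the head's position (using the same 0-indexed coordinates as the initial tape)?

s0 | _[X]XXYY   read X → write _, move →, go to s0
s0 | __[X]XYY   read X → write _, move →, go to s0
s0 | ___[X]YY   read X → write _, move →, go to s0
s0 | ____[Y]Y   read Y → write X, move ←, go to s1
s1 | ___[_]XY   read _ → write X, move ←, go to s2
s2 | __[_]XXY   read _ → write X, move →, go to s2
s2 | __X[X]XY   read X → write _, move ←, go to s2
s2 | __[X]_XY   read X → write _, move ←, go to s2
s2 | _[_]__XY   read _ → write X, move →, go to s2
s2 | _X[_]_XY   read _ → write X, move →, go to s2
s2 | _XX[_]XY   read _ → write X, move →, go to s2
s2 | _XXX[X]Y   read X → write _, move ←, go to s2
s2 | _XX[X]_Y   read X → write _, move ←, go to s2
s2 | _X[X]__Y   read X → write _, move ←, go to s2
s2 | _[X]___Y   read X → write _, move ←, go to s2
s2 | [_]____Y   read _ → write X, move →, go to s2
s2 | X[_]___Y   read _ → write X, move →, go to s2
s2 | XX[_]__Y   read _ → write X, move →, go to s2
s2 | XXX[_]_Y   read _ → write X, move →, go to s2
s2 | XXXX[_]Y   read _ → write X, move →, go to s2
s2 | XXXXX[Y]
At halt the head is at cell 4.

4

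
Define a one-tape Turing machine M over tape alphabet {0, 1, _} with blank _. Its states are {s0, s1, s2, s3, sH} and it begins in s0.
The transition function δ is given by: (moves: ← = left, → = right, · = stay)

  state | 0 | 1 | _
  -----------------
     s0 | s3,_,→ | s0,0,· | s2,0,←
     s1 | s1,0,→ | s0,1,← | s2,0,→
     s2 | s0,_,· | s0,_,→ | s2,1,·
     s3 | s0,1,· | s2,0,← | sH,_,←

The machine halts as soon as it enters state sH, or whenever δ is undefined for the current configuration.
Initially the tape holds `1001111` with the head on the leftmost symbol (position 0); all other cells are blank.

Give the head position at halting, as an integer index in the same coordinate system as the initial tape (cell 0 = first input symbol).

6

state=s0 head=0 tape=[1]001111_   (s0,1)→(s0,0,·)
state=s0 head=0 tape=[0]001111_   (s0,0)→(s3,_,→)
state=s3 head=1 tape=_[0]01111_   (s3,0)→(s0,1,·)
state=s0 head=1 tape=_[1]01111_   (s0,1)→(s0,0,·)
state=s0 head=1 tape=_[0]01111_   (s0,0)→(s3,_,→)
state=s3 head=2 tape=__[0]1111_   (s3,0)→(s0,1,·)
state=s0 head=2 tape=__[1]1111_   (s0,1)→(s0,0,·)
state=s0 head=2 tape=__[0]1111_   (s0,0)→(s3,_,→)
state=s3 head=3 tape=___[1]111_   (s3,1)→(s2,0,←)
state=s2 head=2 tape=__[_]0111_   (s2,_)→(s2,1,·)
state=s2 head=2 tape=__[1]0111_   (s2,1)→(s0,_,→)
state=s0 head=3 tape=___[0]111_   (s0,0)→(s3,_,→)
state=s3 head=4 tape=____[1]11_   (s3,1)→(s2,0,←)
state=s2 head=3 tape=___[_]011_   (s2,_)→(s2,1,·)
state=s2 head=3 tape=___[1]011_   (s2,1)→(s0,_,→)
state=s0 head=4 tape=____[0]11_   (s0,0)→(s3,_,→)
state=s3 head=5 tape=_____[1]1_   (s3,1)→(s2,0,←)
state=s2 head=4 tape=____[_]01_   (s2,_)→(s2,1,·)
state=s2 head=4 tape=____[1]01_   (s2,1)→(s0,_,→)
state=s0 head=5 tape=_____[0]1_   (s0,0)→(s3,_,→)
state=s3 head=6 tape=______[1]_   (s3,1)→(s2,0,←)
state=s2 head=5 tape=_____[_]0_   (s2,_)→(s2,1,·)
state=s2 head=5 tape=_____[1]0_   (s2,1)→(s0,_,→)
state=s0 head=6 tape=______[0]_   (s0,0)→(s3,_,→)
state=s3 head=7 tape=_______[_]   (s3,_)→(sH,_,←)
state=sH head=6 tape=______[_]_
At halt the head is at cell 6.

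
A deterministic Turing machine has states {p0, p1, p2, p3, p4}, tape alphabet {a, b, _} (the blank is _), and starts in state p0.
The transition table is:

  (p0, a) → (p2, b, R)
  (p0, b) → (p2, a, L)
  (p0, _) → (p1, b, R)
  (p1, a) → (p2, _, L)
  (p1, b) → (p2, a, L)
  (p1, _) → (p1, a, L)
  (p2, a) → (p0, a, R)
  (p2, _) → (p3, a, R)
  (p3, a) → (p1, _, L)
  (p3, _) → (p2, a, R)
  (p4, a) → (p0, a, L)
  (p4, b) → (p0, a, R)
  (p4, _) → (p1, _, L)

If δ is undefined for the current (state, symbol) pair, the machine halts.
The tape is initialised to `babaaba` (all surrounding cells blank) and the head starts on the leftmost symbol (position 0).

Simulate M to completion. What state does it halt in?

p0 | __[b]abaaba   read b → write a, move L, go to p2
p2 | _[_]aabaaba   read _ → write a, move R, go to p3
p3 | _a[a]abaaba   read a → write _, move L, go to p1
p1 | _[a]_abaaba   read a → write _, move L, go to p2
p2 | [_]__abaaba   read _ → write a, move R, go to p3
p3 | a[_]_abaaba   read _ → write a, move R, go to p2
p2 | aa[_]abaaba   read _ → write a, move R, go to p3
p3 | aaa[a]baaba   read a → write _, move L, go to p1
p1 | aa[a]_baaba   read a → write _, move L, go to p2
p2 | a[a]__baaba   read a → write a, move R, go to p0
p0 | aa[_]_baaba   read _ → write b, move R, go to p1
p1 | aab[_]baaba   read _ → write a, move L, go to p1
p1 | aa[b]abaaba   read b → write a, move L, go to p2
p2 | a[a]aabaaba   read a → write a, move R, go to p0
p0 | aa[a]abaaba   read a → write b, move R, go to p2
p2 | aab[a]baaba   read a → write a, move R, go to p0
p0 | aaba[b]aaba   read b → write a, move L, go to p2
p2 | aab[a]aaaba   read a → write a, move R, go to p0
p0 | aaba[a]aaba   read a → write b, move R, go to p2
p2 | aabab[a]aba   read a → write a, move R, go to p0
p0 | aababa[a]ba   read a → write b, move R, go to p2
p2 | aababab[b]a
No transition is defined for (p2, b); M halts in state p2.

p2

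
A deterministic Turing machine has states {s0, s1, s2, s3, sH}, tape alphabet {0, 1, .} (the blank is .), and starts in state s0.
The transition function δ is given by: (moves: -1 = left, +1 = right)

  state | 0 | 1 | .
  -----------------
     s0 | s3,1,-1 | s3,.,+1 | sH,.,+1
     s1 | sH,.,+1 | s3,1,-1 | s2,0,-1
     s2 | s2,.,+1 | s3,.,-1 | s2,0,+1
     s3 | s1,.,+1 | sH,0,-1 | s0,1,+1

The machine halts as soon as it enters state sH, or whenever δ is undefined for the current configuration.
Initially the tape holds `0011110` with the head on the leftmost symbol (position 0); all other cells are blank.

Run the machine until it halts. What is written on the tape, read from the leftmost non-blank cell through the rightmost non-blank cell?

state=s0 head=0 tape=.[0]011110   (s0,0)→(s3,1,-1)
state=s3 head=-1 tape=[.]1011110   (s3,.)→(s0,1,+1)
state=s0 head=0 tape=1[1]011110   (s0,1)→(s3,.,+1)
state=s3 head=1 tape=1.[0]11110   (s3,0)→(s1,.,+1)
state=s1 head=2 tape=1..[1]1110   (s1,1)→(s3,1,-1)
state=s3 head=1 tape=1.[.]11110   (s3,.)→(s0,1,+1)
state=s0 head=2 tape=1.1[1]1110   (s0,1)→(s3,.,+1)
state=s3 head=3 tape=1.1.[1]110   (s3,1)→(sH,0,-1)
state=sH head=2 tape=1.1[.]0110
The non-blank tape span at halt is 1.1.0110.

1.1.0110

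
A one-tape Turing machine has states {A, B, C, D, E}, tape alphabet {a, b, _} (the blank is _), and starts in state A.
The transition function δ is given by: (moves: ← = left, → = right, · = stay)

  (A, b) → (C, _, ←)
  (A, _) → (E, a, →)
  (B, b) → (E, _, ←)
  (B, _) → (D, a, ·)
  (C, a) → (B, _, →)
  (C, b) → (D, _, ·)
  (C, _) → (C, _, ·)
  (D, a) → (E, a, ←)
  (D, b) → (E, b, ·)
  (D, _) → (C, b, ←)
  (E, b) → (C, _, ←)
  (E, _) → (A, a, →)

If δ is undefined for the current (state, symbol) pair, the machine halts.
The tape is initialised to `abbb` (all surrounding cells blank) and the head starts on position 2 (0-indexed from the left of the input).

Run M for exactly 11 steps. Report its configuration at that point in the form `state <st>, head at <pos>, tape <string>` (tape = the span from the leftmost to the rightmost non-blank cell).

state=A head=2 tape=ab[b]b   (A,b)→(C,_,←)
state=C head=1 tape=a[b]_b   (C,b)→(D,_,·)
state=D head=1 tape=a[_]_b   (D,_)→(C,b,←)
state=C head=0 tape=[a]b_b   (C,a)→(B,_,→)
state=B head=1 tape=_[b]_b   (B,b)→(E,_,←)
state=E head=0 tape=[_]__b   (E,_)→(A,a,→)
state=A head=1 tape=a[_]_b   (A,_)→(E,a,→)
state=E head=2 tape=aa[_]b   (E,_)→(A,a,→)
state=A head=3 tape=aaa[b]   (A,b)→(C,_,←)
state=C head=2 tape=aa[a]_   (C,a)→(B,_,→)
state=B head=3 tape=aa_[_]   (B,_)→(D,a,·)
state=D head=3 tape=aa_[a]
After 11 steps: state D, head at 3, tape aa_a.

state D, head at 3, tape aa_a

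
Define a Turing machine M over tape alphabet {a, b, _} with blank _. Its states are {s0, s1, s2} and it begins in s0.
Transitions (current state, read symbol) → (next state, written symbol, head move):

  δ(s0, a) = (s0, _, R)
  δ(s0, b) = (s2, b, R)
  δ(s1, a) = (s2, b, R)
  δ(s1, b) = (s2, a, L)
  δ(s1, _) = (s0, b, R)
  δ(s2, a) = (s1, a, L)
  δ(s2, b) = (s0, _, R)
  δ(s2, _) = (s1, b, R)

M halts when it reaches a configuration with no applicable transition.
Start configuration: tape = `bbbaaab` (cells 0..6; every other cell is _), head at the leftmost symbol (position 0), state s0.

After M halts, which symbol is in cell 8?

b

state=s0 head=0 tape=[b]bbaaab___   (s0,b)→(s2,b,R)
state=s2 head=1 tape=b[b]baaab___   (s2,b)→(s0,_,R)
state=s0 head=2 tape=b_[b]aaab___   (s0,b)→(s2,b,R)
state=s2 head=3 tape=b_b[a]aab___   (s2,a)→(s1,a,L)
state=s1 head=2 tape=b_[b]aaab___   (s1,b)→(s2,a,L)
state=s2 head=1 tape=b[_]aaaab___   (s2,_)→(s1,b,R)
state=s1 head=2 tape=bb[a]aaab___   (s1,a)→(s2,b,R)
state=s2 head=3 tape=bbb[a]aab___   (s2,a)→(s1,a,L)
state=s1 head=2 tape=bb[b]aaab___   (s1,b)→(s2,a,L)
state=s2 head=1 tape=b[b]aaaab___   (s2,b)→(s0,_,R)
state=s0 head=2 tape=b_[a]aaab___   (s0,a)→(s0,_,R)
state=s0 head=3 tape=b__[a]aab___   (s0,a)→(s0,_,R)
state=s0 head=4 tape=b___[a]ab___   (s0,a)→(s0,_,R)
state=s0 head=5 tape=b____[a]b___   (s0,a)→(s0,_,R)
state=s0 head=6 tape=b_____[b]___   (s0,b)→(s2,b,R)
state=s2 head=7 tape=b_____b[_]__   (s2,_)→(s1,b,R)
state=s1 head=8 tape=b_____bb[_]_   (s1,_)→(s0,b,R)
state=s0 head=9 tape=b_____bbb[_]
Cell 8 holds b when M halts.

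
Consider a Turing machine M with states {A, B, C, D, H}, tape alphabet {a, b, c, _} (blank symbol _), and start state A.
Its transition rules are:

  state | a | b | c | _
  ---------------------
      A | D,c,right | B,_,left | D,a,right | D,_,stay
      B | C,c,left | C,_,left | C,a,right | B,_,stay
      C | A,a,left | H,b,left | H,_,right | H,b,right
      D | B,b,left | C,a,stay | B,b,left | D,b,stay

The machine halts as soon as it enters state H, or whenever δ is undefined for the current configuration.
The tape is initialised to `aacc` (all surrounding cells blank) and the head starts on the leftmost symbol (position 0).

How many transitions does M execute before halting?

4

state=A head=0 tape=[a]acc   (A,a)→(D,c,right)
state=D head=1 tape=c[a]cc   (D,a)→(B,b,left)
state=B head=0 tape=[c]bcc   (B,c)→(C,a,right)
state=C head=1 tape=a[b]cc   (C,b)→(H,b,left)
state=H head=0 tape=[a]bcc
M halts after 4 transitions.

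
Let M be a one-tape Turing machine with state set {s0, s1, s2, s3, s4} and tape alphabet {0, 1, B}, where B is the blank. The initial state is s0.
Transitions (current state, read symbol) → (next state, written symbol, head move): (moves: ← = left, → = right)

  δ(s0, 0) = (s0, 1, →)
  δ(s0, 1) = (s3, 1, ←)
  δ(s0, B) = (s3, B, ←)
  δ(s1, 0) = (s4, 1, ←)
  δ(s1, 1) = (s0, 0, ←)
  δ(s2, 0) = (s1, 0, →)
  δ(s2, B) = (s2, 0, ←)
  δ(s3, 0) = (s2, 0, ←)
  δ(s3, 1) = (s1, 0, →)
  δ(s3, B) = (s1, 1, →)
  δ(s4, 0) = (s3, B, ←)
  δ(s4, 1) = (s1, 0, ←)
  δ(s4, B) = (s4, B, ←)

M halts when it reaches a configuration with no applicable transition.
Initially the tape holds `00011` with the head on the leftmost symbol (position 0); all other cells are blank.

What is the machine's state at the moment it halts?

s1

s0 | [0]0011B   read 0 → write 1, move →, go to s0
s0 | 1[0]011B   read 0 → write 1, move →, go to s0
s0 | 11[0]11B   read 0 → write 1, move →, go to s0
s0 | 111[1]1B   read 1 → write 1, move ←, go to s3
s3 | 11[1]11B   read 1 → write 0, move →, go to s1
s1 | 110[1]1B   read 1 → write 0, move ←, go to s0
s0 | 11[0]01B   read 0 → write 1, move →, go to s0
s0 | 111[0]1B   read 0 → write 1, move →, go to s0
s0 | 1111[1]B   read 1 → write 1, move ←, go to s3
s3 | 111[1]1B   read 1 → write 0, move →, go to s1
s1 | 1110[1]B   read 1 → write 0, move ←, go to s0
s0 | 111[0]0B   read 0 → write 1, move →, go to s0
s0 | 1111[0]B   read 0 → write 1, move →, go to s0
s0 | 11111[B]   read B → write B, move ←, go to s3
s3 | 1111[1]B   read 1 → write 0, move →, go to s1
s1 | 11110[B]
No transition is defined for (s1, B); M halts in state s1.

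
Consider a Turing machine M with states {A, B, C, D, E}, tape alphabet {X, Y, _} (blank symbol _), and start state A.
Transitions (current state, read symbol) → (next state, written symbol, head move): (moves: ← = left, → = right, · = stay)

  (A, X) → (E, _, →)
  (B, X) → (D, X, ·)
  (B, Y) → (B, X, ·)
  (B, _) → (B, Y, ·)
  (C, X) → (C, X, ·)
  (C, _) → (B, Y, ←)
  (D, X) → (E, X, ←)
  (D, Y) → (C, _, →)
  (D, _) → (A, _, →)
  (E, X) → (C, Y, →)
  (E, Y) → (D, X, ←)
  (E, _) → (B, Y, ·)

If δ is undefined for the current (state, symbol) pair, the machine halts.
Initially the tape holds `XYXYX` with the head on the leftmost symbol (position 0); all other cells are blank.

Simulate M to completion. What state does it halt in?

C

state=A head=0 tape=[X]YXYX   (A,X)→(E,_,→)
state=E head=1 tape=_[Y]XYX   (E,Y)→(D,X,←)
state=D head=0 tape=[_]XXYX   (D,_)→(A,_,→)
state=A head=1 tape=_[X]XYX   (A,X)→(E,_,→)
state=E head=2 tape=__[X]YX   (E,X)→(C,Y,→)
state=C head=3 tape=__Y[Y]X
No transition is defined for (C, Y); M halts in state C.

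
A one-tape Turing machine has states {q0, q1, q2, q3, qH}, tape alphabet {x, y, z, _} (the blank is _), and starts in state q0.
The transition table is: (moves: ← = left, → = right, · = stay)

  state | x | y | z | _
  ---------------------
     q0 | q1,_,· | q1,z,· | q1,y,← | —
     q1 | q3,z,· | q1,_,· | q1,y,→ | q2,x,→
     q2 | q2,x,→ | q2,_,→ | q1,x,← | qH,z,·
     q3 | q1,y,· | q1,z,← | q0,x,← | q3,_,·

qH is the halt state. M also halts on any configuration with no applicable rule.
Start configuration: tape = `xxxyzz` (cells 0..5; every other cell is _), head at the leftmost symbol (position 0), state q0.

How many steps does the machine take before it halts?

state=q0 head=0 tape=[x]xxyzz_   (q0,x)→(q1,_,·)
state=q1 head=0 tape=[_]xxyzz_   (q1,_)→(q2,x,→)
state=q2 head=1 tape=x[x]xyzz_   (q2,x)→(q2,x,→)
state=q2 head=2 tape=xx[x]yzz_   (q2,x)→(q2,x,→)
state=q2 head=3 tape=xxx[y]zz_   (q2,y)→(q2,_,→)
state=q2 head=4 tape=xxx_[z]z_   (q2,z)→(q1,x,←)
state=q1 head=3 tape=xxx[_]xz_   (q1,_)→(q2,x,→)
state=q2 head=4 tape=xxxx[x]z_   (q2,x)→(q2,x,→)
state=q2 head=5 tape=xxxxx[z]_   (q2,z)→(q1,x,←)
state=q1 head=4 tape=xxxx[x]x_   (q1,x)→(q3,z,·)
state=q3 head=4 tape=xxxx[z]x_   (q3,z)→(q0,x,←)
state=q0 head=3 tape=xxx[x]xx_   (q0,x)→(q1,_,·)
state=q1 head=3 tape=xxx[_]xx_   (q1,_)→(q2,x,→)
state=q2 head=4 tape=xxxx[x]x_   (q2,x)→(q2,x,→)
state=q2 head=5 tape=xxxxx[x]_   (q2,x)→(q2,x,→)
state=q2 head=6 tape=xxxxxx[_]   (q2,_)→(qH,z,·)
state=qH head=6 tape=xxxxxx[z]
M halts after 16 transitions.

16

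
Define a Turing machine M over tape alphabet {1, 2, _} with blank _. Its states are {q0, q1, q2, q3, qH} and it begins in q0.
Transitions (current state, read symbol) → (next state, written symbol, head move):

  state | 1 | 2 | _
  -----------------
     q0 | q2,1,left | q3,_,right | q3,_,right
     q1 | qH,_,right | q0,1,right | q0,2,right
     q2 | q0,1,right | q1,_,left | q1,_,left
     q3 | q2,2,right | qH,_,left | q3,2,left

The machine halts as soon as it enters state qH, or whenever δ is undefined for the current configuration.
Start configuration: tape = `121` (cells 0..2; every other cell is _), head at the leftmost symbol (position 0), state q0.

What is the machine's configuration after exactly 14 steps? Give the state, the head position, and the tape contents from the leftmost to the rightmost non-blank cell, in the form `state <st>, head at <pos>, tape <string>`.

state=q0 head=0 tape=__[1]21__   (q0,1)→(q2,1,left)
state=q2 head=-1 tape=_[_]121__   (q2,_)→(q1,_,left)
state=q1 head=-2 tape=[_]_121__   (q1,_)→(q0,2,right)
state=q0 head=-1 tape=2[_]121__   (q0,_)→(q3,_,right)
state=q3 head=0 tape=2_[1]21__   (q3,1)→(q2,2,right)
state=q2 head=1 tape=2_2[2]1__   (q2,2)→(q1,_,left)
state=q1 head=0 tape=2_[2]_1__   (q1,2)→(q0,1,right)
state=q0 head=1 tape=2_1[_]1__   (q0,_)→(q3,_,right)
state=q3 head=2 tape=2_1_[1]__   (q3,1)→(q2,2,right)
state=q2 head=3 tape=2_1_2[_]_   (q2,_)→(q1,_,left)
state=q1 head=2 tape=2_1_[2]__   (q1,2)→(q0,1,right)
state=q0 head=3 tape=2_1_1[_]_   (q0,_)→(q3,_,right)
state=q3 head=4 tape=2_1_1_[_]   (q3,_)→(q3,2,left)
state=q3 head=3 tape=2_1_1[_]2   (q3,_)→(q3,2,left)
state=q3 head=2 tape=2_1_[1]22
After 14 steps: state q3, head at 2, tape 2_1_122.

state q3, head at 2, tape 2_1_122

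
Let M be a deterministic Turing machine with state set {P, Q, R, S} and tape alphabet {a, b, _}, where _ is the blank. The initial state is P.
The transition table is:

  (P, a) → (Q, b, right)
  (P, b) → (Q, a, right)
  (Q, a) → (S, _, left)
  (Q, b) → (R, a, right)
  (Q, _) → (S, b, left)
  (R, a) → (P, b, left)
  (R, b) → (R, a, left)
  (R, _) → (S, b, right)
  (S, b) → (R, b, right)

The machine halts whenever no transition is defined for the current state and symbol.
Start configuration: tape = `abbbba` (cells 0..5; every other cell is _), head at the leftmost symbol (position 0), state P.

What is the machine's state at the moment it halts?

state=P head=0 tape=[a]bbbba__   (P,a)→(Q,b,right)
state=Q head=1 tape=b[b]bbba__   (Q,b)→(R,a,right)
state=R head=2 tape=ba[b]bba__   (R,b)→(R,a,left)
state=R head=1 tape=b[a]abba__   (R,a)→(P,b,left)
state=P head=0 tape=[b]babba__   (P,b)→(Q,a,right)
state=Q head=1 tape=a[b]abba__   (Q,b)→(R,a,right)
state=R head=2 tape=aa[a]bba__   (R,a)→(P,b,left)
state=P head=1 tape=a[a]bbba__   (P,a)→(Q,b,right)
state=Q head=2 tape=ab[b]bba__   (Q,b)→(R,a,right)
state=R head=3 tape=aba[b]ba__   (R,b)→(R,a,left)
state=R head=2 tape=ab[a]aba__   (R,a)→(P,b,left)
state=P head=1 tape=a[b]baba__   (P,b)→(Q,a,right)
state=Q head=2 tape=aa[b]aba__   (Q,b)→(R,a,right)
state=R head=3 tape=aaa[a]ba__   (R,a)→(P,b,left)
state=P head=2 tape=aa[a]bba__   (P,a)→(Q,b,right)
state=Q head=3 tape=aab[b]ba__   (Q,b)→(R,a,right)
state=R head=4 tape=aaba[b]a__   (R,b)→(R,a,left)
state=R head=3 tape=aab[a]aa__   (R,a)→(P,b,left)
state=P head=2 tape=aa[b]baa__   (P,b)→(Q,a,right)
state=Q head=3 tape=aaa[b]aa__   (Q,b)→(R,a,right)
state=R head=4 tape=aaaa[a]a__   (R,a)→(P,b,left)
state=P head=3 tape=aaa[a]ba__   (P,a)→(Q,b,right)
state=Q head=4 tape=aaab[b]a__   (Q,b)→(R,a,right)
state=R head=5 tape=aaaba[a]__   (R,a)→(P,b,left)
state=P head=4 tape=aaab[a]b__   (P,a)→(Q,b,right)
state=Q head=5 tape=aaabb[b]__   (Q,b)→(R,a,right)
state=R head=6 tape=aaabba[_]_   (R,_)→(S,b,right)
state=S head=7 tape=aaabbab[_]
No transition is defined for (S, _); M halts in state S.

S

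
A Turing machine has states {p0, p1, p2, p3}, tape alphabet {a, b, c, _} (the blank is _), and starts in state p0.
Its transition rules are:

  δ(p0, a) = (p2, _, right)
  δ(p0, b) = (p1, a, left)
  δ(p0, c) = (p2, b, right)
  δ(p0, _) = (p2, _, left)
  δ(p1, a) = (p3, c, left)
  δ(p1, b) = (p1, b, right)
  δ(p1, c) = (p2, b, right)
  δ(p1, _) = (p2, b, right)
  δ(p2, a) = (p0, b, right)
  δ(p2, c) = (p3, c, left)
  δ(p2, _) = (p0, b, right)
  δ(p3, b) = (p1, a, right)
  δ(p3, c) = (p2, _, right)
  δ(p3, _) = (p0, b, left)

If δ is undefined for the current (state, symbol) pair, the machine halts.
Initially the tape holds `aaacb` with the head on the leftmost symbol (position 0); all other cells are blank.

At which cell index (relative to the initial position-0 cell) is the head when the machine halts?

state=p0 head=0 tape=[a]aacb   (p0,a)→(p2,_,right)
state=p2 head=1 tape=_[a]acb   (p2,a)→(p0,b,right)
state=p0 head=2 tape=_b[a]cb   (p0,a)→(p2,_,right)
state=p2 head=3 tape=_b_[c]b   (p2,c)→(p3,c,left)
state=p3 head=2 tape=_b[_]cb   (p3,_)→(p0,b,left)
state=p0 head=1 tape=_[b]bcb   (p0,b)→(p1,a,left)
state=p1 head=0 tape=[_]abcb   (p1,_)→(p2,b,right)
state=p2 head=1 tape=b[a]bcb   (p2,a)→(p0,b,right)
state=p0 head=2 tape=bb[b]cb   (p0,b)→(p1,a,left)
state=p1 head=1 tape=b[b]acb   (p1,b)→(p1,b,right)
state=p1 head=2 tape=bb[a]cb   (p1,a)→(p3,c,left)
state=p3 head=1 tape=b[b]ccb   (p3,b)→(p1,a,right)
state=p1 head=2 tape=ba[c]cb   (p1,c)→(p2,b,right)
state=p2 head=3 tape=bab[c]b   (p2,c)→(p3,c,left)
state=p3 head=2 tape=ba[b]cb   (p3,b)→(p1,a,right)
state=p1 head=3 tape=baa[c]b   (p1,c)→(p2,b,right)
state=p2 head=4 tape=baab[b]
At halt the head is at cell 4.

4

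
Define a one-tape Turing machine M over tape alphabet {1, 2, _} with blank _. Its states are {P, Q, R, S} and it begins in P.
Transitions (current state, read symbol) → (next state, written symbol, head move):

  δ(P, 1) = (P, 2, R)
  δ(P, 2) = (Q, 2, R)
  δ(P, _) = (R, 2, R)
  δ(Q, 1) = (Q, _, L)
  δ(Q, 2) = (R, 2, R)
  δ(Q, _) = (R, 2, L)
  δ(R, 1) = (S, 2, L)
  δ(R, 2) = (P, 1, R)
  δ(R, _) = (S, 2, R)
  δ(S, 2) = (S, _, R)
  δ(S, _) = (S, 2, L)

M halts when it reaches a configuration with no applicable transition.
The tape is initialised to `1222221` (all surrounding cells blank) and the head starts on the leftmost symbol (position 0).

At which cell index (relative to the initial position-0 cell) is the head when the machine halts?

3

state=P head=0 tape=[1]222221__   (P,1)→(P,2,R)
state=P head=1 tape=2[2]22221__   (P,2)→(Q,2,R)
state=Q head=2 tape=22[2]2221__   (Q,2)→(R,2,R)
state=R head=3 tape=222[2]221__   (R,2)→(P,1,R)
state=P head=4 tape=2221[2]21__   (P,2)→(Q,2,R)
state=Q head=5 tape=22212[2]1__   (Q,2)→(R,2,R)
state=R head=6 tape=222122[1]__   (R,1)→(S,2,L)
state=S head=5 tape=22212[2]2__   (S,2)→(S,_,R)
state=S head=6 tape=22212_[2]__   (S,2)→(S,_,R)
state=S head=7 tape=22212__[_]_   (S,_)→(S,2,L)
state=S head=6 tape=22212_[_]2_   (S,_)→(S,2,L)
state=S head=5 tape=22212[_]22_   (S,_)→(S,2,L)
state=S head=4 tape=2221[2]222_   (S,2)→(S,_,R)
state=S head=5 tape=2221_[2]22_   (S,2)→(S,_,R)
state=S head=6 tape=2221__[2]2_   (S,2)→(S,_,R)
state=S head=7 tape=2221___[2]_   (S,2)→(S,_,R)
state=S head=8 tape=2221____[_]   (S,_)→(S,2,L)
state=S head=7 tape=2221___[_]2   (S,_)→(S,2,L)
state=S head=6 tape=2221__[_]22   (S,_)→(S,2,L)
state=S head=5 tape=2221_[_]222   (S,_)→(S,2,L)
state=S head=4 tape=2221[_]2222   (S,_)→(S,2,L)
state=S head=3 tape=222[1]22222
At halt the head is at cell 3.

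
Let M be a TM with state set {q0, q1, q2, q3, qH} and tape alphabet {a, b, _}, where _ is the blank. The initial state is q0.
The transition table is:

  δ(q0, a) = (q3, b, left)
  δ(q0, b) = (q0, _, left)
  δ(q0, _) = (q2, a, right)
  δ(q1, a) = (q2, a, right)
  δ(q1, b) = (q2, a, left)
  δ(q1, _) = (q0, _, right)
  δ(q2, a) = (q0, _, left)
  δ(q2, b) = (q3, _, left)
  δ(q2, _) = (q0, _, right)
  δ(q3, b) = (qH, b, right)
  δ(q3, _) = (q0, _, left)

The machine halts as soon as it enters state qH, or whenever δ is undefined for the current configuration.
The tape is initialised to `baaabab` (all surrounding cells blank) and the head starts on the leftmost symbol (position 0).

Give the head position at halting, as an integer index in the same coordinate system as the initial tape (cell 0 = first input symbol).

q0 | ___[b]aaabab   read b → write _, move left, go to q0
q0 | __[_]_aaabab   read _ → write a, move right, go to q2
q2 | __a[_]aaabab   read _ → write _, move right, go to q0
q0 | __a_[a]aabab   read a → write b, move left, go to q3
q3 | __a[_]baabab   read _ → write _, move left, go to q0
q0 | __[a]_baabab   read a → write b, move left, go to q3
q3 | _[_]b_baabab   read _ → write _, move left, go to q0
q0 | [_]_b_baabab   read _ → write a, move right, go to q2
q2 | a[_]b_baabab   read _ → write _, move right, go to q0
q0 | a_[b]_baabab   read b → write _, move left, go to q0
q0 | a[_]__baabab   read _ → write a, move right, go to q2
q2 | aa[_]_baabab   read _ → write _, move right, go to q0
q0 | aa_[_]baabab   read _ → write a, move right, go to q2
q2 | aa_a[b]aabab   read b → write _, move left, go to q3
q3 | aa_[a]_aabab
At halt the head is at cell 0.

0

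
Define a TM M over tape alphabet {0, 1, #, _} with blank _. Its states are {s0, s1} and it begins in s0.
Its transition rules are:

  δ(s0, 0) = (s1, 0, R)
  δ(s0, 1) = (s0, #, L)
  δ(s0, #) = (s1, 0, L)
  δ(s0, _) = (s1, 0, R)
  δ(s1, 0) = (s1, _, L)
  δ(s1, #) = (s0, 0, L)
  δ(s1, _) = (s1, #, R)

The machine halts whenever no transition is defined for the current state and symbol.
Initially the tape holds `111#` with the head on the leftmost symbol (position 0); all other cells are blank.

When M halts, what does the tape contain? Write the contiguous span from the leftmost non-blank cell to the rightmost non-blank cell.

###11#

state=s0 head=0 tape=__[1]11#   (s0,1)→(s0,#,L)
state=s0 head=-1 tape=_[_]#11#   (s0,_)→(s1,0,R)
state=s1 head=0 tape=_0[#]11#   (s1,#)→(s0,0,L)
state=s0 head=-1 tape=_[0]011#   (s0,0)→(s1,0,R)
state=s1 head=0 tape=_0[0]11#   (s1,0)→(s1,_,L)
state=s1 head=-1 tape=_[0]_11#   (s1,0)→(s1,_,L)
state=s1 head=-2 tape=[_]__11#   (s1,_)→(s1,#,R)
state=s1 head=-1 tape=#[_]_11#   (s1,_)→(s1,#,R)
state=s1 head=0 tape=##[_]11#   (s1,_)→(s1,#,R)
state=s1 head=1 tape=###[1]1#
The non-blank tape span at halt is ###11#.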